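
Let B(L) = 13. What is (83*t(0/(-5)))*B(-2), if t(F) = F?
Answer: 0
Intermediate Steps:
(83*t(0/(-5)))*B(-2) = (83*(0/(-5)))*13 = (83*(0*(-⅕)))*13 = (83*0)*13 = 0*13 = 0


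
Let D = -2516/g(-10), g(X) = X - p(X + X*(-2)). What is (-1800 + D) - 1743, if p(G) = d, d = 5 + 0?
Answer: -50629/15 ≈ -3375.3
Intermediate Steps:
d = 5
p(G) = 5
g(X) = -5 + X (g(X) = X - 1*5 = X - 5 = -5 + X)
D = 2516/15 (D = -2516/(-5 - 10) = -2516/(-15) = -2516*(-1/15) = 2516/15 ≈ 167.73)
(-1800 + D) - 1743 = (-1800 + 2516/15) - 1743 = -24484/15 - 1743 = -50629/15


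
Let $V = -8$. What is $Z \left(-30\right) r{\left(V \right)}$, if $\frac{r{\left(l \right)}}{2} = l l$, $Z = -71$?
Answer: $272640$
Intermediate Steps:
$r{\left(l \right)} = 2 l^{2}$ ($r{\left(l \right)} = 2 l l = 2 l^{2}$)
$Z \left(-30\right) r{\left(V \right)} = \left(-71\right) \left(-30\right) 2 \left(-8\right)^{2} = 2130 \cdot 2 \cdot 64 = 2130 \cdot 128 = 272640$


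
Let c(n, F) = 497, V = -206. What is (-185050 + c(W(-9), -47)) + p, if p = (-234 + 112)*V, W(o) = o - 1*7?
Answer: -159421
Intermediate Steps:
W(o) = -7 + o (W(o) = o - 7 = -7 + o)
p = 25132 (p = (-234 + 112)*(-206) = -122*(-206) = 25132)
(-185050 + c(W(-9), -47)) + p = (-185050 + 497) + 25132 = -184553 + 25132 = -159421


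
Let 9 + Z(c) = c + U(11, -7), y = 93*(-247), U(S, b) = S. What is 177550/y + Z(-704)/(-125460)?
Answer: -1236627631/160107870 ≈ -7.7237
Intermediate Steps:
y = -22971
Z(c) = 2 + c (Z(c) = -9 + (c + 11) = -9 + (11 + c) = 2 + c)
177550/y + Z(-704)/(-125460) = 177550/(-22971) + (2 - 704)/(-125460) = 177550*(-1/22971) - 702*(-1/125460) = -177550/22971 + 39/6970 = -1236627631/160107870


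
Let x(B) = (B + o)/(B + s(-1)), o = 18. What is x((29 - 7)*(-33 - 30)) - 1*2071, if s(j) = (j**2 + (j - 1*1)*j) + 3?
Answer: -238051/115 ≈ -2070.0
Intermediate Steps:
s(j) = 3 + j**2 + j*(-1 + j) (s(j) = (j**2 + (j - 1)*j) + 3 = (j**2 + (-1 + j)*j) + 3 = (j**2 + j*(-1 + j)) + 3 = 3 + j**2 + j*(-1 + j))
x(B) = (18 + B)/(6 + B) (x(B) = (B + 18)/(B + (3 - 1*(-1) + 2*(-1)**2)) = (18 + B)/(B + (3 + 1 + 2*1)) = (18 + B)/(B + (3 + 1 + 2)) = (18 + B)/(B + 6) = (18 + B)/(6 + B))
x((29 - 7)*(-33 - 30)) - 1*2071 = (18 + (29 - 7)*(-33 - 30))/(6 + (29 - 7)*(-33 - 30)) - 1*2071 = (18 + 22*(-63))/(6 + 22*(-63)) - 2071 = (18 - 1386)/(6 - 1386) - 2071 = -1368/(-1380) - 2071 = -1/1380*(-1368) - 2071 = 114/115 - 2071 = -238051/115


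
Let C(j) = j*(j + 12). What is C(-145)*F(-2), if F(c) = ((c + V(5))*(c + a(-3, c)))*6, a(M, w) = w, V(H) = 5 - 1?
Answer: -925680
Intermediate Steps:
V(H) = 4
C(j) = j*(12 + j)
F(c) = 12*c*(4 + c) (F(c) = ((c + 4)*(c + c))*6 = ((4 + c)*(2*c))*6 = (2*c*(4 + c))*6 = 12*c*(4 + c))
C(-145)*F(-2) = (-145*(12 - 145))*(12*(-2)*(4 - 2)) = (-145*(-133))*(12*(-2)*2) = 19285*(-48) = -925680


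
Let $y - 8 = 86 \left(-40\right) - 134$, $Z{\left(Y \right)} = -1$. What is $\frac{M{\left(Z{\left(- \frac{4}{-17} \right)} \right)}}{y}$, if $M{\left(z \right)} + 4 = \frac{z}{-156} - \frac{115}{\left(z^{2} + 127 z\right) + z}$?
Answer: $\frac{61181}{70649592} \approx 0.00086598$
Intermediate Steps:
$y = -3566$ ($y = 8 + \left(86 \left(-40\right) - 134\right) = 8 - 3574 = -3566$)
$M{\left(z \right)} = -4 - \frac{115}{z^{2} + 128 z} - \frac{z}{156}$ ($M{\left(z \right)} = -4 + \left(\frac{z}{-156} - \frac{115}{\left(z^{2} + 127 z\right) + z}\right) = -4 + \left(z \left(- \frac{1}{156}\right) - \frac{115}{z^{2} + 128 z}\right) = -4 - \left(\frac{115}{z^{2} + 128 z} + \frac{z}{156}\right) = -4 - \frac{115}{z^{2} + 128 z} - \frac{z}{156}$)
$\frac{M{\left(Z{\left(- \frac{4}{-17} \right)} \right)}}{y} = \frac{\frac{1}{156} \frac{1}{-1} \frac{1}{128 - 1} \left(-17940 - \left(-1\right)^{3} - -79872 - 752 \left(-1\right)^{2}\right)}{-3566} = \frac{1}{156} \left(-1\right) \frac{1}{127} \left(-17940 - -1 + 79872 - 752\right) \left(- \frac{1}{3566}\right) = \frac{1}{156} \left(-1\right) \frac{1}{127} \left(-17940 + 1 + 79872 - 752\right) \left(- \frac{1}{3566}\right) = \frac{1}{156} \left(-1\right) \frac{1}{127} \cdot 61181 \left(- \frac{1}{3566}\right) = \left(- \frac{61181}{19812}\right) \left(- \frac{1}{3566}\right) = \frac{61181}{70649592}$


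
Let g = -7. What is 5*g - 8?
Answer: -43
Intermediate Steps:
5*g - 8 = 5*(-7) - 8 = -35 - 8 = -43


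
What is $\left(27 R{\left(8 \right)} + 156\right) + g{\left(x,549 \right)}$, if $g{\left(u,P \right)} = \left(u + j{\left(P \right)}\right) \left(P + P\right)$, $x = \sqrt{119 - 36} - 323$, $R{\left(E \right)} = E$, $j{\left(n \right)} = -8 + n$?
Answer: $239736 + 1098 \sqrt{83} \approx 2.4974 \cdot 10^{5}$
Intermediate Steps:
$x = -323 + \sqrt{83}$ ($x = \sqrt{83} - 323 = -323 + \sqrt{83} \approx -313.89$)
$g{\left(u,P \right)} = 2 P \left(-8 + P + u\right)$ ($g{\left(u,P \right)} = \left(u + \left(-8 + P\right)\right) \left(P + P\right) = \left(-8 + P + u\right) 2 P = 2 P \left(-8 + P + u\right)$)
$\left(27 R{\left(8 \right)} + 156\right) + g{\left(x,549 \right)} = \left(27 \cdot 8 + 156\right) + 2 \cdot 549 \left(-8 + 549 - \left(323 - \sqrt{83}\right)\right) = \left(216 + 156\right) + 2 \cdot 549 \left(218 + \sqrt{83}\right) = 372 + \left(239364 + 1098 \sqrt{83}\right) = 239736 + 1098 \sqrt{83}$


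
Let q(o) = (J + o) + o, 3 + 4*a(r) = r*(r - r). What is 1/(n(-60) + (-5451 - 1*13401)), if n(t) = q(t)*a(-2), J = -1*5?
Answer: -4/75033 ≈ -5.3310e-5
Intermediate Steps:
a(r) = -¾ (a(r) = -¾ + (r*(r - r))/4 = -¾ + (r*0)/4 = -¾ + (¼)*0 = -¾ + 0 = -¾)
J = -5
q(o) = -5 + 2*o (q(o) = (-5 + o) + o = -5 + 2*o)
n(t) = 15/4 - 3*t/2 (n(t) = (-5 + 2*t)*(-¾) = 15/4 - 3*t/2)
1/(n(-60) + (-5451 - 1*13401)) = 1/((15/4 - 3/2*(-60)) + (-5451 - 1*13401)) = 1/((15/4 + 90) + (-5451 - 13401)) = 1/(375/4 - 18852) = 1/(-75033/4) = -4/75033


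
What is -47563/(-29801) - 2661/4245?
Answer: 40868158/42168415 ≈ 0.96916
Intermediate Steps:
-47563/(-29801) - 2661/4245 = -47563*(-1/29801) - 2661*1/4245 = 47563/29801 - 887/1415 = 40868158/42168415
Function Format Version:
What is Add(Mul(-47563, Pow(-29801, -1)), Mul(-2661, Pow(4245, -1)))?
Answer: Rational(40868158, 42168415) ≈ 0.96916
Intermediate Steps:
Add(Mul(-47563, Pow(-29801, -1)), Mul(-2661, Pow(4245, -1))) = Add(Mul(-47563, Rational(-1, 29801)), Mul(-2661, Rational(1, 4245))) = Add(Rational(47563, 29801), Rational(-887, 1415)) = Rational(40868158, 42168415)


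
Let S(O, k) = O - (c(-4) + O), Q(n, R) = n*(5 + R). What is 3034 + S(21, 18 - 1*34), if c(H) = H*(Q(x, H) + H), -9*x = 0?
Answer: 3018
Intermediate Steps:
x = 0 (x = -1/9*0 = 0)
c(H) = H**2 (c(H) = H*(0*(5 + H) + H) = H*(0 + H) = H*H = H**2)
S(O, k) = -16 (S(O, k) = O - ((-4)**2 + O) = O - (16 + O) = O + (-16 - O) = -16)
3034 + S(21, 18 - 1*34) = 3034 - 16 = 3018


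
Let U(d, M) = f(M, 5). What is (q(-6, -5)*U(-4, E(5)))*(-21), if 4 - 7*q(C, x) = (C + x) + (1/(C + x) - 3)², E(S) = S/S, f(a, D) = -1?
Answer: 1977/121 ≈ 16.339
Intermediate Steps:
E(S) = 1
U(d, M) = -1
q(C, x) = 4/7 - C/7 - x/7 - (-3 + 1/(C + x))²/7 (q(C, x) = 4/7 - ((C + x) + (1/(C + x) - 3)²)/7 = 4/7 - ((C + x) + (-3 + 1/(C + x))²)/7 = 4/7 - (C + x + (-3 + 1/(C + x))²)/7 = 4/7 + (-C/7 - x/7 - (-3 + 1/(C + x))²/7) = 4/7 - C/7 - x/7 - (-3 + 1/(C + x))²/7)
(q(-6, -5)*U(-4, E(5)))*(-21) = (((-(-1 + 3*(-6) + 3*(-5))² + (-6 - 5)²*(4 - 1*(-6) - 1*(-5)))/(7*(-6 - 5)²))*(-1))*(-21) = (((⅐)*(-(-1 - 18 - 15)² + (-11)²*(4 + 6 + 5))/(-11)²)*(-1))*(-21) = (((⅐)*(1/121)*(-1*(-34)² + 121*15))*(-1))*(-21) = (((⅐)*(1/121)*(-1*1156 + 1815))*(-1))*(-21) = (((⅐)*(1/121)*(-1156 + 1815))*(-1))*(-21) = (((⅐)*(1/121)*659)*(-1))*(-21) = ((659/847)*(-1))*(-21) = -659/847*(-21) = 1977/121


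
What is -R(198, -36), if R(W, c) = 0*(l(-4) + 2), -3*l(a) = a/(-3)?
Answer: 0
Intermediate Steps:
l(a) = a/9 (l(a) = -a/(3*(-3)) = -a*(-1)/(3*3) = -(-1)*a/9 = a/9)
R(W, c) = 0 (R(W, c) = 0*((1/9)*(-4) + 2) = 0*(-4/9 + 2) = 0*(14/9) = 0)
-R(198, -36) = -1*0 = 0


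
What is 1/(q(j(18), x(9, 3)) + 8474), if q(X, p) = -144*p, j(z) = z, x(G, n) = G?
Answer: 1/7178 ≈ 0.00013931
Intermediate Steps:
1/(q(j(18), x(9, 3)) + 8474) = 1/(-144*9 + 8474) = 1/(-1296 + 8474) = 1/7178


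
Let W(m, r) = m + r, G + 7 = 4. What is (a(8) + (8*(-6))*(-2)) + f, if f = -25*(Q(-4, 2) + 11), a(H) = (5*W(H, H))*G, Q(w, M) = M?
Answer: -469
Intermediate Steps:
G = -3 (G = -7 + 4 = -3)
a(H) = -30*H (a(H) = (5*(H + H))*(-3) = (5*(2*H))*(-3) = (10*H)*(-3) = -30*H)
f = -325 (f = -25*(2 + 11) = -25*13 = -325)
(a(8) + (8*(-6))*(-2)) + f = (-30*8 + (8*(-6))*(-2)) - 325 = (-240 - 48*(-2)) - 325 = (-240 + 96) - 325 = -144 - 325 = -469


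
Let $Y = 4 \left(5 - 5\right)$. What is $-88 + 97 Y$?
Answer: $-88$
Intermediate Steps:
$Y = 0$ ($Y = 4 \cdot 0 = 0$)
$-88 + 97 Y = -88 + 97 \cdot 0 = -88 + 0 = -88$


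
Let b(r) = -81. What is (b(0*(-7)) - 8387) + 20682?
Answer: 12214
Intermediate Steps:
(b(0*(-7)) - 8387) + 20682 = (-81 - 8387) + 20682 = -8468 + 20682 = 12214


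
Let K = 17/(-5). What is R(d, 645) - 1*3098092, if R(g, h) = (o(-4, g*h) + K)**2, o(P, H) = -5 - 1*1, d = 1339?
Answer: -77450091/25 ≈ -3.0980e+6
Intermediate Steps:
o(P, H) = -6 (o(P, H) = -5 - 1 = -6)
K = -17/5 (K = 17*(-1/5) = -17/5 ≈ -3.4000)
R(g, h) = 2209/25 (R(g, h) = (-6 - 17/5)**2 = (-47/5)**2 = 2209/25)
R(d, 645) - 1*3098092 = 2209/25 - 1*3098092 = 2209/25 - 3098092 = -77450091/25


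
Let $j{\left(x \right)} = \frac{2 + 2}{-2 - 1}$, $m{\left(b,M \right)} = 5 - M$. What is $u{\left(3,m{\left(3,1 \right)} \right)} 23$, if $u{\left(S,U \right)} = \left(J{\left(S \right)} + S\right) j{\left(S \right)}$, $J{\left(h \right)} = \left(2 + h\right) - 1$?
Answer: $- \frac{644}{3} \approx -214.67$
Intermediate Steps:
$j{\left(x \right)} = - \frac{4}{3}$ ($j{\left(x \right)} = \frac{4}{-3} = 4 \left(- \frac{1}{3}\right) = - \frac{4}{3}$)
$J{\left(h \right)} = 1 + h$
$u{\left(S,U \right)} = - \frac{4}{3} - \frac{8 S}{3}$ ($u{\left(S,U \right)} = \left(\left(1 + S\right) + S\right) \left(- \frac{4}{3}\right) = \left(1 + 2 S\right) \left(- \frac{4}{3}\right) = - \frac{4}{3} - \frac{8 S}{3}$)
$u{\left(3,m{\left(3,1 \right)} \right)} 23 = \left(- \frac{4}{3} - 8\right) 23 = \left(- \frac{28}{3}\right) 23 = - \frac{644}{3}$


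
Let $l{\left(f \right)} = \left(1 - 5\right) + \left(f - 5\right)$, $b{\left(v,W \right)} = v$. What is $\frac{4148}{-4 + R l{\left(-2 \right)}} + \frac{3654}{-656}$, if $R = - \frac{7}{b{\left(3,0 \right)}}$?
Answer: $\frac{3962877}{21320} \approx 185.88$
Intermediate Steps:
$l{\left(f \right)} = -9 + f$ ($l{\left(f \right)} = -4 + \left(-5 + f\right) = -9 + f$)
$R = - \frac{7}{3} \approx -2.3333$
$\frac{4148}{-4 + R l{\left(-2 \right)}} + \frac{3654}{-656} = \frac{4148}{-4 - \frac{7 \left(-9 - 2\right)}{3}} + \frac{3654}{-656} = \frac{4148}{-4 - - \frac{77}{3}} + 3654 \left(- \frac{1}{656}\right) = \frac{4148}{-4 + \frac{77}{3}} - \frac{1827}{328} = \frac{4148}{\frac{65}{3}} - \frac{1827}{328} = 4148 \cdot \frac{3}{65} - \frac{1827}{328} = \frac{12444}{65} - \frac{1827}{328} = \frac{3962877}{21320}$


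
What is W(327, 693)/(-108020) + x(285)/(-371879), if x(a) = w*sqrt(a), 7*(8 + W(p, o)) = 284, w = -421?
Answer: -57/189035 + 421*sqrt(285)/371879 ≈ 0.018810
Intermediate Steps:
W(p, o) = 228/7 (W(p, o) = -8 + (1/7)*284 = -8 + 284/7 = 228/7)
x(a) = -421*sqrt(a)
W(327, 693)/(-108020) + x(285)/(-371879) = (228/7)/(-108020) - 421*sqrt(285)/(-371879) = (228/7)*(-1/108020) - 421*sqrt(285)*(-1/371879) = -57/189035 + 421*sqrt(285)/371879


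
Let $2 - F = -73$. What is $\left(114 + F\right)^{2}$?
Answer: $35721$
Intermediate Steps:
$F = 75$ ($F = 2 - -73 = 2 + 73 = 75$)
$\left(114 + F\right)^{2} = \left(114 + 75\right)^{2} = 189^{2} = 35721$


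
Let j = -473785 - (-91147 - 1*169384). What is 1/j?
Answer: -1/213254 ≈ -4.6892e-6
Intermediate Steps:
j = -213254 (j = -473785 - (-91147 - 169384) = -473785 - 1*(-260531) = -473785 + 260531 = -213254)
1/j = 1/(-213254) = -1/213254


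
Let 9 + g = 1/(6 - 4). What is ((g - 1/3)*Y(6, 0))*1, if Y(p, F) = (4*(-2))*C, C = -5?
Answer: -1060/3 ≈ -353.33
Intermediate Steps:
g = -17/2 (g = -9 + 1/(6 - 4) = -9 + 1/2 = -17/2 ≈ -8.5000)
Y(p, F) = 40 (Y(p, F) = (4*(-2))*(-5) = -8*(-5) = 40)
((g - 1/3)*Y(6, 0))*1 = ((-17/2 - 1/3)*40)*1 = -53/6*40*1 = -1060/3*1 = -1060/3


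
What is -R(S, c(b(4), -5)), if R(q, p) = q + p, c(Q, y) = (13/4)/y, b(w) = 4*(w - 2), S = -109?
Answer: 2193/20 ≈ 109.65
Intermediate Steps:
b(w) = -8 + 4*w (b(w) = 4*(-2 + w) = -8 + 4*w)
c(Q, y) = 13/(4*y) (c(Q, y) = (13*(¼))/y = 13/(4*y))
R(q, p) = p + q
-R(S, c(b(4), -5)) = -((13/4)/(-5) - 109) = -((13/4)*(-⅕) - 109) = -(-13/20 - 109) = -1*(-2193/20) = 2193/20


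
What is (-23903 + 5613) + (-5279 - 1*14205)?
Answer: -37774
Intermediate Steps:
(-23903 + 5613) + (-5279 - 1*14205) = -18290 + (-5279 - 14205) = -18290 - 19484 = -37774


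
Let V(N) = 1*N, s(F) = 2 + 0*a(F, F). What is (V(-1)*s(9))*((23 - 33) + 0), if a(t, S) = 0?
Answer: 20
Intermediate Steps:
s(F) = 2 (s(F) = 2 + 0*0 = 2 + 0 = 2)
V(N) = N
(V(-1)*s(9))*((23 - 33) + 0) = (-1*2)*((23 - 33) + 0) = -2*(-10 + 0) = -2*(-10) = 20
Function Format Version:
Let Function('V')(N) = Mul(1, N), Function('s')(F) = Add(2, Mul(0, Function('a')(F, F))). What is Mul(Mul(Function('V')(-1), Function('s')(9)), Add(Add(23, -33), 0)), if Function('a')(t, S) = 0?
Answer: 20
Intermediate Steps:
Function('s')(F) = 2 (Function('s')(F) = Add(2, Mul(0, 0)) = Add(2, 0) = 2)
Function('V')(N) = N
Mul(Mul(Function('V')(-1), Function('s')(9)), Add(Add(23, -33), 0)) = Mul(Mul(-1, 2), Add(Add(23, -33), 0)) = Mul(-2, Add(-10, 0)) = Mul(-2, -10) = 20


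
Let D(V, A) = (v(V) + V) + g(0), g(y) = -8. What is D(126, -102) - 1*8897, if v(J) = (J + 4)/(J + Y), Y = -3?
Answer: -1079687/123 ≈ -8777.9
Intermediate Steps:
v(J) = (4 + J)/(-3 + J) (v(J) = (J + 4)/(J - 3) = (4 + J)/(-3 + J))
D(V, A) = -8 + V + (4 + V)/(-3 + V) (D(V, A) = ((4 + V)/(-3 + V) + V) - 8 = (V + (4 + V)/(-3 + V)) - 8 = -8 + V + (4 + V)/(-3 + V))
D(126, -102) - 1*8897 = (28 + 126² - 10*126)/(-3 + 126) - 1*8897 = (28 + 15876 - 1260)/123 - 8897 = (1/123)*14644 - 8897 = 14644/123 - 8897 = -1079687/123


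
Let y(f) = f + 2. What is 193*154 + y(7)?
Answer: 29731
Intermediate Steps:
y(f) = 2 + f
193*154 + y(7) = 193*154 + (2 + 7) = 29722 + 9 = 29731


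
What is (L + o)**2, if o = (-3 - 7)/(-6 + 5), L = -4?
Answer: 36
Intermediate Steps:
o = 10 (o = -10/(-1) = -10*(-1) = 10)
(L + o)**2 = (-4 + 10)**2 = 6**2 = 36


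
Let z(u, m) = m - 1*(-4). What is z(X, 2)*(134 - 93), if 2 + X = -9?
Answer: 246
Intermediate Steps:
X = -11 (X = -2 - 9 = -11)
z(u, m) = 4 + m (z(u, m) = m + 4 = 4 + m)
z(X, 2)*(134 - 93) = (4 + 2)*(134 - 93) = 6*41 = 246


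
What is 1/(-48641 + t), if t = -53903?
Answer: -1/102544 ≈ -9.7519e-6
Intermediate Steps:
1/(-48641 + t) = 1/(-48641 - 53903) = 1/(-102544) = -1/102544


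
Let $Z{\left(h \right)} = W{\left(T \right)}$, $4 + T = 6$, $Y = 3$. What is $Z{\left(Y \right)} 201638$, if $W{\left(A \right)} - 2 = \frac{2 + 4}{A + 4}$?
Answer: $604914$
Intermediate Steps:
$T = 2$ ($T = -4 + 6 = 2$)
$W{\left(A \right)} = 2 + \frac{6}{4 + A}$ ($W{\left(A \right)} = 2 + \frac{2 + 4}{A + 4} = 2 + \frac{6}{4 + A}$)
$Z{\left(h \right)} = 3$ ($Z{\left(h \right)} = \frac{2 \left(7 + 2\right)}{4 + 2} = 2 \cdot \frac{1}{6} \cdot 9 = 3$)
$Z{\left(Y \right)} 201638 = 3 \cdot 201638 = 604914$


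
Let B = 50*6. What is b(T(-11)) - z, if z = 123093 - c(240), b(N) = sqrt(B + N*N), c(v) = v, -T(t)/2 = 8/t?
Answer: -122853 + 2*sqrt(9139)/11 ≈ -1.2284e+5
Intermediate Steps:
T(t) = -16/t
B = 300
b(N) = sqrt(300 + N**2) (b(N) = sqrt(300 + N*N) = sqrt(300 + N**2))
z = 122853 (z = 123093 - 1*240 = 123093 - 240 = 122853)
b(T(-11)) - z = sqrt(300 + (-16/(-11))**2) - 1*122853 = sqrt(300 + (-16*(-1/11))**2) - 122853 = sqrt(300 + (16/11)**2) - 122853 = sqrt(300 + 256/121) - 122853 = sqrt(36556/121) - 122853 = 2*sqrt(9139)/11 - 122853 = -122853 + 2*sqrt(9139)/11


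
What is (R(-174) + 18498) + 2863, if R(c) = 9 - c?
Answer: 21544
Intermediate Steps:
(R(-174) + 18498) + 2863 = ((9 - 1*(-174)) + 18498) + 2863 = ((9 + 174) + 18498) + 2863 = (183 + 18498) + 2863 = 18681 + 2863 = 21544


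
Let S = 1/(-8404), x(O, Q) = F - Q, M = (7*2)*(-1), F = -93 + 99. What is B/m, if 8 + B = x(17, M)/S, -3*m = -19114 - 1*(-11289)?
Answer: -504264/7825 ≈ -64.443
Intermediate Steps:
F = 6
M = -14 (M = 14*(-1) = -14)
x(O, Q) = 6 - Q
S = -1/8404 ≈ -0.00011899
m = 7825/3 (m = -(-19114 - 1*(-11289))/3 = -(-19114 + 11289)/3 = -⅓*(-7825) = 7825/3 ≈ 2608.3)
B = -168088 (B = -8 + (6 - 1*(-14))/(-1/8404) = -8 + (6 + 14)*(-8404) = -8 + 20*(-8404) = -8 - 168080 = -168088)
B/m = -168088/7825/3 = -168088*3/7825 = -504264/7825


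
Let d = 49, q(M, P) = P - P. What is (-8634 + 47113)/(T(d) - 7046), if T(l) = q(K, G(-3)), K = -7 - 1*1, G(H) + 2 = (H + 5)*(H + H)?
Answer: -38479/7046 ≈ -5.4611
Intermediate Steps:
G(H) = -2 + 2*H*(5 + H) (G(H) = -2 + (H + 5)*(H + H) = -2 + (5 + H)*(2*H) = -2 + 2*H*(5 + H))
K = -8 (K = -7 - 1 = -8)
q(M, P) = 0
T(l) = 0
(-8634 + 47113)/(T(d) - 7046) = (-8634 + 47113)/(0 - 7046) = 38479/(-7046) = 38479*(-1/7046) = -38479/7046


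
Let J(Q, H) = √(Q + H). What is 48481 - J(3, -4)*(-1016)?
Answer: 48481 + 1016*I ≈ 48481.0 + 1016.0*I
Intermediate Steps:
J(Q, H) = √(H + Q)
48481 - J(3, -4)*(-1016) = 48481 - √(-4 + 3)*(-1016) = 48481 - √(-1)*(-1016) = 48481 - I*(-1016) = 48481 - (-1016)*I = 48481 + 1016*I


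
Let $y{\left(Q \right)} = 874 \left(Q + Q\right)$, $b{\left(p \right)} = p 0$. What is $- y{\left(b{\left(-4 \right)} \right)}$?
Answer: $0$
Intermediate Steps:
$b{\left(p \right)} = 0$
$y{\left(Q \right)} = 1748 Q$ ($y{\left(Q \right)} = 874 \cdot 2 Q = 1748 Q$)
$- y{\left(b{\left(-4 \right)} \right)} = - 1748 \cdot 0 = \left(-1\right) 0 = 0$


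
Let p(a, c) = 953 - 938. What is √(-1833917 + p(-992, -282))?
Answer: I*√1833902 ≈ 1354.2*I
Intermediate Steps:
p(a, c) = 15
√(-1833917 + p(-992, -282)) = √(-1833917 + 15) = √(-1833902) = I*√1833902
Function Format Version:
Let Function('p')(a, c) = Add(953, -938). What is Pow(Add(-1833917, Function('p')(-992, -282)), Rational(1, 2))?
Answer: Mul(I, Pow(1833902, Rational(1, 2))) ≈ Mul(1354.2, I)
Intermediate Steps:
Function('p')(a, c) = 15
Pow(Add(-1833917, Function('p')(-992, -282)), Rational(1, 2)) = Pow(Add(-1833917, 15), Rational(1, 2)) = Pow(-1833902, Rational(1, 2)) = Mul(I, Pow(1833902, Rational(1, 2)))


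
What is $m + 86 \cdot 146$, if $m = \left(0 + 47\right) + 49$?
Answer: $12652$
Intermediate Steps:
$m = 96$ ($m = 47 + 49 = 96$)
$m + 86 \cdot 146 = 96 + 86 \cdot 146 = 96 + 12556 = 12652$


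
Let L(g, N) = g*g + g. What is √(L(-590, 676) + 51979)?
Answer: √399489 ≈ 632.05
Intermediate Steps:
L(g, N) = g + g² (L(g, N) = g² + g = g + g²)
√(L(-590, 676) + 51979) = √(-590*(1 - 590) + 51979) = √(-590*(-589) + 51979) = √(347510 + 51979) = √399489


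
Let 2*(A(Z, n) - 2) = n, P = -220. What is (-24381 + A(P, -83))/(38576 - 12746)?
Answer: -48841/51660 ≈ -0.94543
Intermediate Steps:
A(Z, n) = 2 + n/2
(-24381 + A(P, -83))/(38576 - 12746) = (-24381 + (2 + (1/2)*(-83)))/(38576 - 12746) = (-24381 + (2 - 83/2))/25830 = (-24381 - 79/2)*(1/25830) = -48841/2*1/25830 = -48841/51660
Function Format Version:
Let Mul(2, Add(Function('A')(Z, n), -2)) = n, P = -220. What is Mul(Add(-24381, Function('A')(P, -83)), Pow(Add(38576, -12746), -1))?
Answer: Rational(-48841, 51660) ≈ -0.94543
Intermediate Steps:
Function('A')(Z, n) = Add(2, Mul(Rational(1, 2), n))
Mul(Add(-24381, Function('A')(P, -83)), Pow(Add(38576, -12746), -1)) = Mul(Add(-24381, Add(2, Mul(Rational(1, 2), -83))), Pow(Add(38576, -12746), -1)) = Mul(Add(-24381, Add(2, Rational(-83, 2))), Pow(25830, -1)) = Mul(Add(-24381, Rational(-79, 2)), Rational(1, 25830)) = Mul(Rational(-48841, 2), Rational(1, 25830)) = Rational(-48841, 51660)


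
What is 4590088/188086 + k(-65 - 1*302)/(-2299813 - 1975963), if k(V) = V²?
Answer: 9800427496517/402106802368 ≈ 24.373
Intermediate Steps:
4590088/188086 + k(-65 - 1*302)/(-2299813 - 1975963) = 4590088/188086 + (-65 - 1*302)²/(-2299813 - 1975963) = 4590088*(1/188086) + (-65 - 302)²/(-4275776) = 2295044/94043 + (-367)²*(-1/4275776) = 2295044/94043 + 134689*(-1/4275776) = 2295044/94043 - 134689/4275776 = 9800427496517/402106802368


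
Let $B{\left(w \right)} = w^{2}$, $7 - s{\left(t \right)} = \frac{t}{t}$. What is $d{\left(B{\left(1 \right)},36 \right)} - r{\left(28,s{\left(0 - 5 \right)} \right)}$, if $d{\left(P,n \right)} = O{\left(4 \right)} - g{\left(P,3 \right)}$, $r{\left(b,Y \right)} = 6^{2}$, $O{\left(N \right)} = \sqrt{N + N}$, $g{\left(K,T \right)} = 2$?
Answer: $-38 + 2 \sqrt{2} \approx -35.172$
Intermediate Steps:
$s{\left(t \right)} = 6$ ($s{\left(t \right)} = 7 - \frac{t}{t} = 7 - 1 = 6$)
$O{\left(N \right)} = \sqrt{2} \sqrt{N}$ ($O{\left(N \right)} = \sqrt{2 N} = \sqrt{2} \sqrt{N}$)
$r{\left(b,Y \right)} = 36$
$d{\left(P,n \right)} = -2 + 2 \sqrt{2}$ ($d{\left(P,n \right)} = \sqrt{2} \sqrt{4} - 2 = \sqrt{2} \cdot 2 - 2 = 2 \sqrt{2} - 2 = -2 + 2 \sqrt{2}$)
$d{\left(B{\left(1 \right)},36 \right)} - r{\left(28,s{\left(0 - 5 \right)} \right)} = \left(-2 + 2 \sqrt{2}\right) - 36 = -38 + 2 \sqrt{2}$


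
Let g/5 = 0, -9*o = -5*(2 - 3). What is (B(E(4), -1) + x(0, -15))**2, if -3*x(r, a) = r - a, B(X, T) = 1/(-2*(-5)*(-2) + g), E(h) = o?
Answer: 10201/400 ≈ 25.503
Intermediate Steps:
o = -5/9 (o = -(-5)*(2 - 3)/9 = -(-5)*(-1)/9 = -1/9*5 = -5/9 ≈ -0.55556)
E(h) = -5/9
g = 0 (g = 5*0 = 0)
B(X, T) = -1/20 (B(X, T) = 1/(-2*(-5)*(-2) + 0) = 1/(10*(-2) + 0) = 1/(-20 + 0) = 1/(-20) = -1/20)
x(r, a) = -r/3 + a/3 (x(r, a) = -(r - a)/3 = -r/3 + a/3)
(B(E(4), -1) + x(0, -15))**2 = (-1/20 + (-1/3*0 + (1/3)*(-15)))**2 = (-1/20 + (0 - 5))**2 = (-1/20 - 5)**2 = (-101/20)**2 = 10201/400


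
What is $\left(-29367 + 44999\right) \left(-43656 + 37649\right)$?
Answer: $-93901424$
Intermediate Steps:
$\left(-29367 + 44999\right) \left(-43656 + 37649\right) = 15632 \left(-6007\right) = -93901424$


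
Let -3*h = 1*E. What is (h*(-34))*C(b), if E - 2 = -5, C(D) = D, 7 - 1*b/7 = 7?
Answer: 0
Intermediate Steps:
b = 0 (b = 49 - 7*7 = 49 - 49 = 0)
E = -3 (E = 2 - 5 = -3)
h = 1 (h = -(-3)/3 = -⅓*(-3) = 1)
(h*(-34))*C(b) = (1*(-34))*0 = -34*0 = 0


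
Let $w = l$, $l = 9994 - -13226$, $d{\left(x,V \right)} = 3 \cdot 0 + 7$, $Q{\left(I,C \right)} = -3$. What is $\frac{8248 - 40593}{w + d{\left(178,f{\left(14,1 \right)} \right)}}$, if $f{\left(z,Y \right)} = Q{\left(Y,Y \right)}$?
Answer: $- \frac{32345}{23227} \approx -1.3926$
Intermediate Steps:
$f{\left(z,Y \right)} = -3$
$d{\left(x,V \right)} = 7$ ($d{\left(x,V \right)} = 0 + 7 = 7$)
$l = 23220$ ($l = 9994 + 13226 = 23220$)
$w = 23220$
$\frac{8248 - 40593}{w + d{\left(178,f{\left(14,1 \right)} \right)}} = \frac{8248 - 40593}{23220 + 7} = - \frac{32345}{23227}$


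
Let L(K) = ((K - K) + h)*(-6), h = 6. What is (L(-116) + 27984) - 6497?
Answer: 21451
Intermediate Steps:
L(K) = -36 (L(K) = ((K - K) + 6)*(-6) = (0 + 6)*(-6) = 6*(-6) = -36)
(L(-116) + 27984) - 6497 = (-36 + 27984) - 6497 = 27948 - 6497 = 21451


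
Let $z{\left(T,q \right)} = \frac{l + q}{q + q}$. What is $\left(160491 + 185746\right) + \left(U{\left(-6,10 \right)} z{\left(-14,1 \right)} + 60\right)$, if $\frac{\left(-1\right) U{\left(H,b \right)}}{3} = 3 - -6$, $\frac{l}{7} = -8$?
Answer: $\frac{694079}{2} \approx 3.4704 \cdot 10^{5}$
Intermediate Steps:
$l = -56$ ($l = 7 \left(-8\right) = -56$)
$U{\left(H,b \right)} = -27$ ($U{\left(H,b \right)} = - 3 \left(3 - -6\right) = - 3 \left(3 + 6\right) = \left(-3\right) 9 = -27$)
$z{\left(T,q \right)} = \frac{-56 + q}{2 q}$ ($z{\left(T,q \right)} = \frac{-56 + q}{q + q} = \frac{-56 + q}{2 q}$)
$\left(160491 + 185746\right) + \left(U{\left(-6,10 \right)} z{\left(-14,1 \right)} + 60\right) = \left(160491 + 185746\right) - \left(-60 + 27 \frac{-56 + 1}{2 \cdot 1}\right) = 346237 - \left(-60 + 27 \cdot \frac{1}{2} \cdot 1 \left(-55\right)\right) = 346237 + \left(\left(-27\right) \left(- \frac{55}{2}\right) + 60\right) = 346237 + \left(\frac{1485}{2} + 60\right) = 346237 + \frac{1605}{2} = \frac{694079}{2}$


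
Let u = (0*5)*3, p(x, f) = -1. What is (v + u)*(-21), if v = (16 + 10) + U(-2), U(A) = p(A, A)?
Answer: -525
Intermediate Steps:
U(A) = -1
u = 0 (u = 0*3 = 0)
v = 25 (v = (16 + 10) - 1 = 26 - 1 = 25)
(v + u)*(-21) = (25 + 0)*(-21) = 25*(-21) = -525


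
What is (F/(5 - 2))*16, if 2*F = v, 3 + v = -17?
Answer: -160/3 ≈ -53.333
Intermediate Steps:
v = -20 (v = -3 - 17 = -20)
F = -10 (F = (½)*(-20) = -10)
(F/(5 - 2))*16 = (-10/(5 - 2))*16 = (-10/3)*16 = ((⅓)*(-10))*16 = -10/3*16 = -160/3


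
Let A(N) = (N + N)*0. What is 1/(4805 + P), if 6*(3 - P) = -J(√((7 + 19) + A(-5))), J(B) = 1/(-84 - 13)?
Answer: 582/2798255 ≈ 0.00020799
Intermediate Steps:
A(N) = 0 (A(N) = (2*N)*0 = 0)
J(B) = -1/97 (J(B) = 1/(-97) = -1/97)
P = 1745/582 (P = 3 - (-1)*(-1)/(6*97) = 3 - ⅙*1/97 = 3 - 1/582 = 1745/582 ≈ 2.9983)
1/(4805 + P) = 1/(4805 + 1745/582) = 1/(2798255/582) = 582/2798255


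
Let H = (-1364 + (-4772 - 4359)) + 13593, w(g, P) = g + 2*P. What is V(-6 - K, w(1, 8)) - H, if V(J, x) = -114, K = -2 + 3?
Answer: -3212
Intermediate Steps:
K = 1
H = 3098 (H = (-1364 - 9131) + 13593 = -10495 + 13593 = 3098)
V(-6 - K, w(1, 8)) - H = -114 - 1*3098 = -114 - 3098 = -3212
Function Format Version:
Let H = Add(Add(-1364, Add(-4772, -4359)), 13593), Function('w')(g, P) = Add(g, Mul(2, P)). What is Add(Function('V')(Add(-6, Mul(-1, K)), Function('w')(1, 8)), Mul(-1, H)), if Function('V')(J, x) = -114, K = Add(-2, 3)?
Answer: -3212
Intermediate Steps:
K = 1
H = 3098 (H = Add(Add(-1364, -9131), 13593) = Add(-10495, 13593) = 3098)
Add(Function('V')(Add(-6, Mul(-1, K)), Function('w')(1, 8)), Mul(-1, H)) = Add(-114, Mul(-1, 3098)) = Add(-114, -3098) = -3212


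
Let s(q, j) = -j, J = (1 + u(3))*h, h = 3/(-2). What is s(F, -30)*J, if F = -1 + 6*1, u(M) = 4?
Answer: -225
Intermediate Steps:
h = -3/2 (h = 3*(-½) = -3/2 ≈ -1.5000)
J = -15/2 (J = (1 + 4)*(-3/2) = 5*(-3/2) = -15/2 ≈ -7.5000)
F = 5 (F = -1 + 6 = 5)
s(F, -30)*J = -1*(-30)*(-15/2) = 30*(-15/2) = -225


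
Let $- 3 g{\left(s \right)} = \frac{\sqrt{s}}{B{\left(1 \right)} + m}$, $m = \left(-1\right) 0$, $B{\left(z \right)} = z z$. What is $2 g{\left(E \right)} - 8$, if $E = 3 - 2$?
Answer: $- \frac{26}{3} \approx -8.6667$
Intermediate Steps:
$E = 1$
$B{\left(z \right)} = z^{2}$
$m = 0$
$g{\left(s \right)} = - \frac{\sqrt{s}}{3}$ ($g{\left(s \right)} = - \frac{\frac{1}{1^{2} + 0} \sqrt{s}}{3} = - \frac{\frac{1}{1 + 0} \sqrt{s}}{3} = - \frac{1^{-1} \sqrt{s}}{3} = - \frac{1 \sqrt{s}}{3} = - \frac{\sqrt{s}}{3}$)
$2 g{\left(E \right)} - 8 = 2 \left(- \frac{\sqrt{1}}{3}\right) - 8 = 2 \left(\left(- \frac{1}{3}\right) 1\right) - 8 = 2 \left(- \frac{1}{3}\right) - 8 = - \frac{2}{3} - 8 = - \frac{26}{3}$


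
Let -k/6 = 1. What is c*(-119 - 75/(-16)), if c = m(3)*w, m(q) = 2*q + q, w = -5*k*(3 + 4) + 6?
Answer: -444447/2 ≈ -2.2222e+5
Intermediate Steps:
k = -6 (k = -6*1 = -6)
w = 216 (w = -(-30)*(3 + 4) + 6 = -(-30)*7 + 6 = -5*(-42) + 6 = 210 + 6 = 216)
m(q) = 3*q
c = 1944 (c = (3*3)*216 = 9*216 = 1944)
c*(-119 - 75/(-16)) = 1944*(-119 - 75/(-16)) = 1944*(-119 - 75*(-1/16)) = 1944*(-119 + 75/16) = 1944*(-1829/16) = -444447/2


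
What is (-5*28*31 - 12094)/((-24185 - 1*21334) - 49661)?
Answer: 8217/47590 ≈ 0.17266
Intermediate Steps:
(-5*28*31 - 12094)/((-24185 - 1*21334) - 49661) = (-140*31 - 12094)/((-24185 - 21334) - 49661) = (-4340 - 12094)/(-45519 - 49661) = -16434/(-95180) = -16434*(-1/95180) = 8217/47590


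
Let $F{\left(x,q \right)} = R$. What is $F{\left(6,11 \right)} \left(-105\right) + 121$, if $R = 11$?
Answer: $-1034$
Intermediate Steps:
$F{\left(x,q \right)} = 11$
$F{\left(6,11 \right)} \left(-105\right) + 121 = 11 \left(-105\right) + 121 = -1155 + 121 = -1034$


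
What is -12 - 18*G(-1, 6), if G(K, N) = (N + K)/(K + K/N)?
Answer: 456/7 ≈ 65.143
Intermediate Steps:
G(K, N) = (K + N)/(K + K/N)
-12 - 18*G(-1, 6) = -12 - 108*(-1 + 6)/((-1)*(1 + 6)) = -12 - 108*(-1)*5/7 = -12 - 18*(-30/7) = -12 + 540/7 = 456/7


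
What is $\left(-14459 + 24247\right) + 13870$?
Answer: $23658$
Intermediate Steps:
$\left(-14459 + 24247\right) + 13870 = 9788 + 13870 = 23658$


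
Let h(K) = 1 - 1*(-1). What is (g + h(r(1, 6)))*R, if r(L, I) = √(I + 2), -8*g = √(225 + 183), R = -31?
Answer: -62 + 31*√102/4 ≈ 16.271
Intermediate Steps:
g = -√102/4 (g = -√(225 + 183)/8 = -√102/4 ≈ -2.5249)
r(L, I) = √(2 + I)
h(K) = 2 (h(K) = 1 + 1 = 2)
(g + h(r(1, 6)))*R = (-√102/4 + 2)*(-31) = (2 - √102/4)*(-31) = -62 + 31*√102/4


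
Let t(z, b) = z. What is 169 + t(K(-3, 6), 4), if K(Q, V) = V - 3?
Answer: 172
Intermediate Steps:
K(Q, V) = -3 + V
169 + t(K(-3, 6), 4) = 169 + (-3 + 6) = 169 + 3 = 172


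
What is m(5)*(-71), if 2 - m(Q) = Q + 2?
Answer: 355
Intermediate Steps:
m(Q) = -Q (m(Q) = 2 - (Q + 2) = 2 - (2 + Q) = 2 + (-2 - Q) = -Q)
m(5)*(-71) = -1*5*(-71) = -5*(-71) = 355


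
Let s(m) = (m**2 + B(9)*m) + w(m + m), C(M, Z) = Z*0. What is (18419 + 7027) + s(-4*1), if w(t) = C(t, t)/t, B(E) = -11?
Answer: 25506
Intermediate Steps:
C(M, Z) = 0
w(t) = 0 (w(t) = 0/t = 0)
s(m) = m**2 - 11*m (s(m) = (m**2 - 11*m) + 0 = m**2 - 11*m)
(18419 + 7027) + s(-4*1) = (18419 + 7027) + (-4*1)*(-11 - 4*1) = 25446 - 4*(-11 - 4) = 25446 - 4*(-15) = 25446 + 60 = 25506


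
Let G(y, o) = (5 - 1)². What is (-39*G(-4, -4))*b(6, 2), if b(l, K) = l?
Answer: -3744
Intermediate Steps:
G(y, o) = 16 (G(y, o) = 4² = 16)
(-39*G(-4, -4))*b(6, 2) = -39*16*6 = -624*6 = -3744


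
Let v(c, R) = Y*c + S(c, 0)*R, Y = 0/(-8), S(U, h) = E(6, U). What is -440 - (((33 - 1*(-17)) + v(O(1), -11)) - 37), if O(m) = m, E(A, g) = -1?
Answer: -464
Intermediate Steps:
S(U, h) = -1
Y = 0 (Y = 0*(-⅛) = 0)
v(c, R) = -R (v(c, R) = 0*c - R = 0 - R = -R)
-440 - (((33 - 1*(-17)) + v(O(1), -11)) - 37) = -440 - (((33 - 1*(-17)) - 1*(-11)) - 37) = -440 - (((33 + 17) + 11) - 37) = -440 - ((50 + 11) - 37) = -440 - (61 - 37) = -440 - 1*24 = -440 - 24 = -464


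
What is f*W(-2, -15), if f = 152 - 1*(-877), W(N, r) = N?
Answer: -2058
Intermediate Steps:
f = 1029 (f = 152 + 877 = 1029)
f*W(-2, -15) = 1029*(-2) = -2058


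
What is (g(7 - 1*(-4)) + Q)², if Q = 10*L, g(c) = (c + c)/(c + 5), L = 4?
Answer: 109561/64 ≈ 1711.9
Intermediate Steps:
g(c) = 2*c/(5 + c) (g(c) = (2*c)/(5 + c) = 2*c/(5 + c))
Q = 40 (Q = 10*4 = 40)
(g(7 - 1*(-4)) + Q)² = (2*(7 - 1*(-4))/(5 + (7 - 1*(-4))) + 40)² = (2*(7 + 4)/(5 + (7 + 4)) + 40)² = (2*11/(5 + 11) + 40)² = (2*11/16 + 40)² = (2*11*(1/16) + 40)² = (11/8 + 40)² = (331/8)² = 109561/64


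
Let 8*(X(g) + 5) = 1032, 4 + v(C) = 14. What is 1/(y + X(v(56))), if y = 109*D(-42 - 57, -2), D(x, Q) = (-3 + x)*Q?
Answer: 1/22360 ≈ 4.4723e-5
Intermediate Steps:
v(C) = 10 (v(C) = -4 + 14 = 10)
D(x, Q) = Q*(-3 + x)
X(g) = 124 (X(g) = -5 + (⅛)*1032 = -5 + 129 = 124)
y = 22236 (y = 109*(-2*(-3 + (-42 - 57))) = 109*(-2*(-3 - 99)) = 109*(-2*(-102)) = 109*204 = 22236)
1/(y + X(v(56))) = 1/(22236 + 124) = 1/22360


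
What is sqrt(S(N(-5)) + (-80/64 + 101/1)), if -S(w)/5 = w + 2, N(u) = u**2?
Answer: I*sqrt(141)/2 ≈ 5.9372*I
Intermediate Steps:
S(w) = -10 - 5*w (S(w) = -5*(w + 2) = -5*(2 + w) = -10 - 5*w)
sqrt(S(N(-5)) + (-80/64 + 101/1)) = sqrt((-10 - 5*(-5)**2) + (-80/64 + 101/1)) = sqrt((-10 - 5*25) + (-80*1/64 + 101*1)) = sqrt((-10 - 125) + (-5/4 + 101)) = sqrt(-135 + 399/4) = sqrt(-141/4) = I*sqrt(141)/2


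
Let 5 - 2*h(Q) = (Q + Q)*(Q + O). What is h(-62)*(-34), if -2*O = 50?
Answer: 183311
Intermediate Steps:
O = -25 (O = -½*50 = -25)
h(Q) = 5/2 - Q*(-25 + Q) (h(Q) = 5/2 - (Q + Q)*(Q - 25)/2 = 5/2 - 2*Q*(-25 + Q)/2 = 5/2 - Q*(-25 + Q))
h(-62)*(-34) = (5/2 - 1*(-62)² + 25*(-62))*(-34) = (5/2 - 1*3844 - 1550)*(-34) = (5/2 - 3844 - 1550)*(-34) = -10783/2*(-34) = 183311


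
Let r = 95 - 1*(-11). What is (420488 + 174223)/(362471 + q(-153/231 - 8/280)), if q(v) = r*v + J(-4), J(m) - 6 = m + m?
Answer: 32709105/19931767 ≈ 1.6411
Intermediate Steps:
J(m) = 6 + 2*m (J(m) = 6 + (m + m) = 6 + 2*m)
r = 106 (r = 95 + 11 = 106)
q(v) = -2 + 106*v (q(v) = 106*v + (6 + 2*(-4)) = 106*v + (6 - 8) = 106*v - 2 = -2 + 106*v)
(420488 + 174223)/(362471 + q(-153/231 - 8/280)) = (420488 + 174223)/(362471 + (-2 + 106*(-153/231 - 8/280))) = 594711/(362471 + (-2 + 106*(-153*1/231 - 8*1/280))) = 594711/(362471 + (-2 + 106*(-51/77 - 1/35))) = 594711/(362471 + (-2 + 106*(-38/55))) = 594711/(362471 + (-2 - 4028/55)) = 594711/(362471 - 4138/55) = 594711/(19931767/55) = 594711*(55/19931767) = 32709105/19931767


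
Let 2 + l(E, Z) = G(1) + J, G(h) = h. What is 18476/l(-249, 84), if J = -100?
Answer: -18476/101 ≈ -182.93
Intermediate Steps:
l(E, Z) = -101 (l(E, Z) = -2 + (1 - 100) = -2 - 99 = -101)
18476/l(-249, 84) = 18476/(-101) = 18476*(-1/101) = -18476/101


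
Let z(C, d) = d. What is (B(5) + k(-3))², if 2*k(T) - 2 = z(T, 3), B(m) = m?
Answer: 225/4 ≈ 56.250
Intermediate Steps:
k(T) = 5/2 (k(T) = 1 + (½)*3 = 1 + 3/2 = 5/2)
(B(5) + k(-3))² = (5 + 5/2)² = (15/2)² = 225/4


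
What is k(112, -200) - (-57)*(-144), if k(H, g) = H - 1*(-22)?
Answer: -8074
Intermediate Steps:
k(H, g) = 22 + H (k(H, g) = H + 22 = 22 + H)
k(112, -200) - (-57)*(-144) = (22 + 112) - (-57)*(-144) = 134 - 1*8208 = 134 - 8208 = -8074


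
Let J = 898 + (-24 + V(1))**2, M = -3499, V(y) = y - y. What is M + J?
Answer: -2025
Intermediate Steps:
V(y) = 0
J = 1474 (J = 898 + (-24 + 0)**2 = 898 + (-24)**2 = 898 + 576 = 1474)
M + J = -3499 + 1474 = -2025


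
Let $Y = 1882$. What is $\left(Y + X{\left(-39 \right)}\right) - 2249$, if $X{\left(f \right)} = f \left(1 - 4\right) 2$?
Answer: $-133$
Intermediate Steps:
$X{\left(f \right)} = - 6 f$ ($X{\left(f \right)} = f \left(-3\right) 2 = - 3 f 2 = - 6 f$)
$\left(Y + X{\left(-39 \right)}\right) - 2249 = \left(1882 - -234\right) - 2249 = \left(1882 + 234\right) - 2249 = 2116 - 2249 = -133$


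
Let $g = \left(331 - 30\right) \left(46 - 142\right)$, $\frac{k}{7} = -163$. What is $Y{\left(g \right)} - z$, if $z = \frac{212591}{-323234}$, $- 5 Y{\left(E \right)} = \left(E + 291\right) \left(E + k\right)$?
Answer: $- \frac{55545072410827}{323234} \approx -1.7184 \cdot 10^{8}$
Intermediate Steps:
$k = -1141$ ($k = 7 \left(-163\right) = -1141$)
$g = -28896$ ($g = 301 \left(-96\right) = -28896$)
$Y{\left(E \right)} = - \frac{\left(-1141 + E\right) \left(291 + E\right)}{5}$ ($Y{\left(E \right)} = - \frac{\left(E + 291\right) \left(E - 1141\right)}{5} = - \frac{\left(291 + E\right) \left(-1141 + E\right)}{5} = - \frac{\left(-1141 + E\right) \left(291 + E\right)}{5}$)
$z = - \frac{212591}{323234}$ ($z = 212591 \left(- \frac{1}{323234}\right) = - \frac{212591}{323234} \approx -0.6577$)
$Y{\left(g \right)} - z = \left(\frac{332031}{5} + 170 \left(-28896\right) - \frac{\left(-28896\right)^{2}}{5}\right) - - \frac{212591}{323234} = \left(\frac{332031}{5} - 4912320 - \frac{834978816}{5}\right) + \frac{212591}{323234} = -171841677 + \frac{212591}{323234} = - \frac{55545072410827}{323234}$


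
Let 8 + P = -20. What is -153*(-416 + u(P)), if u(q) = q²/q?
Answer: 67932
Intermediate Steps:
P = -28 (P = -8 - 20 = -28)
u(q) = q
-153*(-416 + u(P)) = -153*(-416 - 28) = -153*(-444) = 67932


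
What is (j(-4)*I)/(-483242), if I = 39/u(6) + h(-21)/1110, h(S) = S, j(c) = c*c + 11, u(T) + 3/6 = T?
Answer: -777141/1966794940 ≈ -0.00039513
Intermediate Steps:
u(T) = -½ + T
j(c) = 11 + c² (j(c) = c² + 11 = 11 + c²)
I = 28783/4070 (I = 39/(-½ + 6) - 21/1110 = 39/(11/2) - 21*1/1110 = 39*(2/11) - 7/370 = 78/11 - 7/370 = 28783/4070 ≈ 7.0720)
(j(-4)*I)/(-483242) = ((11 + (-4)²)*(28783/4070))/(-483242) = ((11 + 16)*(28783/4070))*(-1/483242) = (27*(28783/4070))*(-1/483242) = (777141/4070)*(-1/483242) = -777141/1966794940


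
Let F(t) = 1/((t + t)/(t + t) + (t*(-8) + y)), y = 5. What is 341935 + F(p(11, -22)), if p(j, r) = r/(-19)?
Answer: 21199951/62 ≈ 3.4193e+5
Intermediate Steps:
p(j, r) = -r/19 (p(j, r) = r*(-1/19) = -r/19)
F(t) = 1/(6 - 8*t) (F(t) = 1/((t + t)/(t + t) + (t*(-8) + 5)) = 1/((2*t)/((2*t)) + (-8*t + 5)) = 1/((2*t)*(1/(2*t)) + (5 - 8*t)) = 1/(1 + (5 - 8*t)) = 1/(6 - 8*t))
341935 + F(p(11, -22)) = 341935 + 1/(2*(3 - (-4)*(-22)/19)) = 341935 + 1/(2*(3 - 4*22/19)) = 341935 + 1/(2*(3 - 88/19)) = 341935 + 1/(2*(-31/19)) = 341935 + (½)*(-19/31) = 341935 - 19/62 = 21199951/62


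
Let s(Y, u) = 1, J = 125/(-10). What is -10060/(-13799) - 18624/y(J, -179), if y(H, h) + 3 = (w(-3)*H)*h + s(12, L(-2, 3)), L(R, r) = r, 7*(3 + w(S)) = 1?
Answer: 562318468/154424609 ≈ 3.6414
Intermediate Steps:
w(S) = -20/7 (w(S) = -3 + (1/7)*1 = -3 + 1/7 = -20/7)
J = -25/2 (J = 125*(-1/10) = -25/2 ≈ -12.500)
y(H, h) = -2 - 20*H*h/7 (y(H, h) = -3 + ((-20*H/7)*h + 1) = -3 + (-20*H*h/7 + 1) = -3 + (1 - 20*H*h/7) = -2 - 20*H*h/7)
-10060/(-13799) - 18624/y(J, -179) = -10060/(-13799) - 18624/(-2 - 20/7*(-25/2)*(-179)) = -10060*(-1/13799) - 18624/(-2 - 44750/7) = 10060/13799 - 18624/(-44764/7) = 10060/13799 - 18624*(-7/44764) = 10060/13799 + 32592/11191 = 562318468/154424609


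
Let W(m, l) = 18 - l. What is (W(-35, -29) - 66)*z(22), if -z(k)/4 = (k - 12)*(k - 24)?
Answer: -1520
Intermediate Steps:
z(k) = -4*(-24 + k)*(-12 + k) (z(k) = -4*(k - 12)*(k - 24) = -4*(-12 + k)*(-24 + k) = -4*(-24 + k)*(-12 + k))
(W(-35, -29) - 66)*z(22) = ((18 - 1*(-29)) - 66)*(-1152 - 4*22**2 + 144*22) = ((18 + 29) - 66)*(-1152 - 4*484 + 3168) = (47 - 66)*(-1152 - 1936 + 3168) = -19*80 = -1520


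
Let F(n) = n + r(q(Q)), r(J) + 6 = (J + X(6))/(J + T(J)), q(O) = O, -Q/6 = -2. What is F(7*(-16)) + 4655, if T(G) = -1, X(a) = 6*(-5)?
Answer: 49889/11 ≈ 4535.4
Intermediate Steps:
X(a) = -30
Q = 12 (Q = -6*(-2) = 12)
r(J) = -6 + (-30 + J)/(-1 + J) (r(J) = -6 + (J - 30)/(J - 1) = -6 + (-30 + J)/(-1 + J))
F(n) = -84/11 + n (F(n) = n + (-24 - 5*12)/(-1 + 12) = n + (-24 - 60)/11 = n + (1/11)*(-84) = n - 84/11 = -84/11 + n)
F(7*(-16)) + 4655 = (-84/11 + 7*(-16)) + 4655 = (-84/11 - 112) + 4655 = -1316/11 + 4655 = 49889/11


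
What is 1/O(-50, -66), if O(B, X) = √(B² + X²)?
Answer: √1714/3428 ≈ 0.012077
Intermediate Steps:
1/O(-50, -66) = 1/(√((-50)² + (-66)²)) = 1/(√(2500 + 4356)) = 1/(√6856) = 1/(2*√1714) = √1714/3428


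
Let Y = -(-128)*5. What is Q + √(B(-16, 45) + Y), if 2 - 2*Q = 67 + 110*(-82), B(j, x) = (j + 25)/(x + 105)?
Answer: 8955/2 + √64006/10 ≈ 4502.8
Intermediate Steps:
B(j, x) = (25 + j)/(105 + x)
Y = 640 (Y = -32*(-20) = 640)
Q = 8955/2 (Q = 1 - (67 + 110*(-82))/2 = 1 - (67 - 9020)/2 = 1 - ½*(-8953) = 1 + 8953/2 = 8955/2 ≈ 4477.5)
Q + √(B(-16, 45) + Y) = 8955/2 + √((25 - 16)/(105 + 45) + 640) = 8955/2 + √(9/150 + 640) = 8955/2 + √((1/150)*9 + 640) = 8955/2 + √(3/50 + 640) = 8955/2 + √(32003/50) = 8955/2 + √64006/10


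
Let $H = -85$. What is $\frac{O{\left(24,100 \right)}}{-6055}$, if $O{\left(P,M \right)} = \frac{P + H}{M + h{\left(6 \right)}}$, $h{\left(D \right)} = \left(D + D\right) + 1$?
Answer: $\frac{61}{684215} \approx 8.9153 \cdot 10^{-5}$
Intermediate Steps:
$h{\left(D \right)} = 1 + 2 D$ ($h{\left(D \right)} = 2 D + 1 = 1 + 2 D$)
$O{\left(P,M \right)} = \frac{-85 + P}{13 + M}$ ($O{\left(P,M \right)} = \frac{P - 85}{M + \left(1 + 2 \cdot 6\right)} = \frac{-85 + P}{M + \left(1 + 12\right)} = \frac{-85 + P}{M + 13} = \frac{-85 + P}{13 + M}$)
$\frac{O{\left(24,100 \right)}}{-6055} = \frac{\frac{1}{13 + 100} \left(-85 + 24\right)}{-6055} = \frac{1}{113} \left(-61\right) \left(- \frac{1}{6055}\right) = \left(- \frac{61}{113}\right) \left(- \frac{1}{6055}\right) = \frac{61}{684215}$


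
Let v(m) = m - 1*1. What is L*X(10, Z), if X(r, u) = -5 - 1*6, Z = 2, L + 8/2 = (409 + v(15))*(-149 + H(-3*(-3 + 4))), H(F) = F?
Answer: 707300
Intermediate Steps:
v(m) = -1 + m (v(m) = m - 1 = -1 + m)
L = -64300 (L = -4 + (409 + (-1 + 15))*(-149 - 3*(-3 + 4)) = -4 + (409 + 14)*(-149 - 3*1) = -4 + 423*(-149 - 3) = -4 + 423*(-152) = -4 - 64296 = -64300)
X(r, u) = -11 (X(r, u) = -5 - 6 = -11)
L*X(10, Z) = -64300*(-11) = 707300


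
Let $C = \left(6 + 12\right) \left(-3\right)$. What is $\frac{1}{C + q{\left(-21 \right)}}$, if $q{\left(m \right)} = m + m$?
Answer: $- \frac{1}{96} \approx -0.010417$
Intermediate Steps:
$q{\left(m \right)} = 2 m$
$C = -54$ ($C = 18 \left(-3\right) = -54$)
$\frac{1}{C + q{\left(-21 \right)}} = \frac{1}{-54 + 2 \left(-21\right)} = \frac{1}{-54 - 42} = \frac{1}{-96} = - \frac{1}{96}$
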